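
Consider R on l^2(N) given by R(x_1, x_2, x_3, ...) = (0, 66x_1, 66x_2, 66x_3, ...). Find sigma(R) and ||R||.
sigma(R) = closed disk {z in C : |z| ≤ 66}; ||R|| = 66

Note R = 66·U where U is the unit right shift (U x)_k = x_{k-1} (with x_0 := 0); so ||R|| = 66||U|| and sigma(R) = 66·sigma(U). ||R x||^2 = sum_{k≥1} |66x_k|^2 = 4356||x||^2, so ||R|| = 66 and sigma(R) ⊂ {|z| ≤ 66}. For any |lambda| < 66, the equation (R - lambda I) x = 0 forces x_1 = 0, then 66x_k = lambda x_{k+1} ⇒ x = 0, so R has no eigenvalues. But (R - lambda I) is not surjective for |lambda| < 66: solving (R - lambda I) x = e_1 would require x_n proportional to (lambda/66)^(-n), which is not in l^2. So every |lambda| < 66 lies in the residual spectrum. The boundary |lambda| = 66 is in the approximate point spectrum (the spectrum is closed). Hence sigma(R) is the closed disk of radius 66.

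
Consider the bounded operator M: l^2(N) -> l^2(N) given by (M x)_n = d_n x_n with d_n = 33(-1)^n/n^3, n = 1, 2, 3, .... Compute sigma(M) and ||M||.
sigma(M) = {33(-1)^n/n^3 : n ≥ 1} ∪ {0}; ||M|| = 33

A bounded diagonal operator on l^2 with diagonal entries d_n has spectrum equal to the closure of {d_n : n ≥ 1}: every d_n is an eigenvalue (with eigenvector e_n), so {d_n} ⊂ sigma(M); the spectrum is closed, so its closure is too; and for lambda not in the closure, (M - lambda I) has bounded inverse (the diagonal entries 1/(d_n - lambda) are bounded). For our sequence d_n = 33(-1)^n/n^3, n = 1, 2, 3, ...:
  - {d_n} = {33(-1)^n/n^3 : n ≥ 1}; the only limit point is 0
  - closure = {33(-1)^n/n^3 : n ≥ 1} ∪ {0}
For the norm: a diagonal operator has ||M|| = sup_n |d_n|. Here |d_n| = 33/n^3 is decreasing, so sup_n |d_n| = |d_1| = 33. So ||M|| = 33.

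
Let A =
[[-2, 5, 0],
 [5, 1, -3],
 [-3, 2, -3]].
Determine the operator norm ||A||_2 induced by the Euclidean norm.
||A||_2 ≈ 6.7607 (= sqrt(largest eigenvalue of A^T A))

||A||_2 = sigma_max(A) = sqrt(lambda_max(A^T A)). Form the symmetric matrix M = A^T A =
[[38, -11, -6],
 [-11, 30, -9],
 [-6, -9, 18]].
Its characteristic polynomial (trace, sum of principal 2x2 minors, determinant of M give the coefficients) is
  p(λ) = det(λ I - M) = λ^3 - 86λ^2 + 2126λ - 12996.
No integer candidate from the rational root theorem (±divisors of 12996) is a root, so the roots are irrational. The cubic discriminant is Δ = 137509664 > 0, so there are three distinct real roots. p(9) = -99 and p(10) = 664 have opposite signs, so a root lies in (9, 10); Newton's method refines it to λ ≈ 9.1216. p(31) = 55 and p(32) = -260 have opposite signs, so a root lies in (31, 32); Newton's method refines it to λ ≈ 31.1709. p(45) = -351 and p(46) = 160 have opposite signs, so a root lies in (45, 46); Newton's method refines it to λ ≈ 45.7074. Check (Vieta): the three roots sum to 86, matching tr M = 86.
So the eigenvalues of A^T A are ≈ 9.1216, 31.1709, 45.7074 (all ≥ 0, as they must be for A^T A). The largest is λ_max ≈ 45.7074, hence ||A||_2 = sqrt(λ_max) ≈ 6.7607.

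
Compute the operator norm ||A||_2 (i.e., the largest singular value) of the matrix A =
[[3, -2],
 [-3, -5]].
||A||_2 = sqrt((47 + sqrt(445))/2) ≈ 5.835 (= sqrt(largest eigenvalue of A^T A))

||A||_2 = sigma_max(A) = sqrt(lambda_max(A^T A)). Form the symmetric matrix M = A^T A =
[[18, 9],
 [9, 29]].
Its characteristic polynomial (trace, determinant of M give the coefficients) is
  p(λ) = det(λ I - M) = λ^2 - 47λ + 441.
For λ^2 - 47λ + 441 the discriminant is 445. It is nonnegative but not a perfect square, so the roots are real and irrational: λ = (47 ± sqrt(445))/2 ≈ 34.0475, 12.9525.
So the eigenvalues of A^T A are ≈ 12.9525, 34.0475 (all ≥ 0, as they must be for A^T A). The largest is λ_max = (47 + sqrt(445))/2 ≈ 34.0475, hence ||A||_2 = sqrt(λ_max) = sqrt((47 + sqrt(445))/2) ≈ 5.835.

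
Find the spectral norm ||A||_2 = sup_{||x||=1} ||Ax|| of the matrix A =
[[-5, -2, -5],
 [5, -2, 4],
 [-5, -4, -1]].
||A||_2 ≈ 10.7437 (= sqrt(largest eigenvalue of A^T A))

||A||_2 = sigma_max(A) = sqrt(lambda_max(A^T A)). Form the symmetric matrix M = A^T A =
[[75, 20, 50],
 [20, 24, 6],
 [50, 6, 42]].
Its characteristic polynomial (trace, sum of principal 2x2 minors, determinant of M give the coefficients) is
  p(λ) = det(λ I - M) = λ^3 - 141λ^2 + 3022λ - 8100.
No integer candidate from the rational root theorem (±divisors of 8100) is a root, so the roots are irrational. The cubic discriminant is Δ = 40699289012 > 0, so there are three distinct real roots. p(3) = -276 and p(4) = 1796 have opposite signs, so a root lies in (3, 4); Newton's method refines it to λ ≈ 3.1262. p(22) = 788 and p(23) = -1016 have opposite signs, so a root lies in (22, 23); Newton's method refines it to λ ≈ 22.4469. p(115) = -4420 and p(116) = 6052 have opposite signs, so a root lies in (115, 116); Newton's method refines it to λ ≈ 115.4269. Check (Vieta): the three roots sum to 141, matching tr M = 141.
So the eigenvalues of A^T A are ≈ 3.1262, 22.4469, 115.4269 (all ≥ 0, as they must be for A^T A). The largest is λ_max ≈ 115.4269, hence ||A||_2 = sqrt(λ_max) ≈ 10.7437.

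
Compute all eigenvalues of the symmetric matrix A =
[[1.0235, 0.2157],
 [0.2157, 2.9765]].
sigma(A) ≈ {1, 3}

A is real symmetric, so its spectrum consists of real eigenvalues. Expanding the characteristic polynomial of the displayed matrix gives
  det(λ I - A) = p(λ) = λ^2 + (-4)λ + (3).
Solving p(λ) = 0 yields eigenvalues ≈ 1, 3. (A is shown rounded to 4 decimals, so these recover the underlying integer eigenvalues to within that precision.)
Verification: the trace of A = 4 equals the sum of eigenvalues 4, and det(A) ≈ 2.9999 matches the eigenvalue product 3.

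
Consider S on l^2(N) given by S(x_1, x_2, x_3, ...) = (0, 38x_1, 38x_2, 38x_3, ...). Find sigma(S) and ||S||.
sigma(S) = closed disk {z in C : |z| ≤ 38}; ||S|| = 38

Note S = 38·U where U is the unit right shift (U x)_k = x_{k-1} (with x_0 := 0); so ||S|| = 38||U|| and sigma(S) = 38·sigma(U). ||S x||^2 = sum_{k≥1} |38x_k|^2 = 1444||x||^2, so ||S|| = 38 and sigma(S) ⊂ {|z| ≤ 38}. For any |lambda| < 38, the equation (S - lambda I) x = 0 forces x_1 = 0, then 38x_k = lambda x_{k+1} ⇒ x = 0, so S has no eigenvalues. But (S - lambda I) is not surjective for |lambda| < 38: solving (S - lambda I) x = e_1 would require x_n proportional to (lambda/38)^(-n), which is not in l^2. So every |lambda| < 38 lies in the residual spectrum. The boundary |lambda| = 38 is in the approximate point spectrum (the spectrum is closed). Hence sigma(S) is the closed disk of radius 38.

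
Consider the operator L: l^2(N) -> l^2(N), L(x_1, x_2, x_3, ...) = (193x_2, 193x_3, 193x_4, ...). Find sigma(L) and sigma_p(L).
sigma(L) = closed disk {z in C : |z| ≤ 193}; sigma_p(L) = open disk {z in C : |z| < 193}

Note L = 193·V where V is the unit left shift (V x)_k = x_{k+1}; so sigma(L) = 193·sigma(V) and ||L|| = 193||V||. ||L x||^2 = 37249sum_{k≥2} |x_k|^2 ≤ 37249||x||^2, with equality on {x : x_1 = 0}, so ||L|| = 193. For any lambda with |lambda| < 193, set r = lambda/193 (|r| < 1); the vector x = (1, r, r^2, ...) is in l^2 and satisfies L x = 193(r, r^2, ...) = lambda x, so lambda is an eigenvalue. On the boundary |lambda| = 193 the geometric series diverges, so no l^2 eigenvector exists, but these lambda lie in the approximate point spectrum. Hence sigma(L) is the closed disk of radius 193 and sigma_p(L) is the open disk.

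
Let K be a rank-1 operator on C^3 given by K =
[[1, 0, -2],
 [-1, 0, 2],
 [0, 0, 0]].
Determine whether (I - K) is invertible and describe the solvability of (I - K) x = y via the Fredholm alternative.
(I - K) is singular (det(I - K) = 0, i.e. 1 ∈ sigma(K)). (I - K) x = y is solvable iff y ⊥ ker((I - K)^*) = span{(1, 0, -2)}, i.e. iff y_1 - 2y_3 = 0. When solvable, the solutions are x = y + c·(1, -1, 0), c arbitrary (ker(I - K) = span{(1, -1, 0)}, dimension 1).

K has rank 1, so it is an outer product K = u v^T: every row of K is a multiple of one row vector. Reading off the entries, u = (1, -1, 0) and v = (1, 0, -2) (row i of K equals u_i·v^T). A rank-one matrix u v^T satisfies K u = u (v·u) and kills the (2)-dimensional subspace v^⊥, so its characteristic polynomial is lambda^2 (lambda - v·u) with v·u = tr K = 1. Hence the eigenvalues of I - K are 1 (multiplicity 2) and 1 - (1) = 0, so det(I - K) = 0. (Direct check: I - K =
[[0, 0, 2],
 [1, 1, -2],
 [0, 0, 1]]
has determinant 0.) So 1 is an eigenvalue of K and (I - K) is not invertible. The finite-dimensional Fredholm alternative says: either (I - K) is invertible, or ker(I - K) ≠ {0} and then range(I - K) = ker((I - K)^*)^⊥, with dim ker(I - K) = dim ker((I - K)^*). We are in the second case, so we need both kernels. Kernel of I - K: (I - K) u = u - u (v·u) = u - u = 0, so ker(I - K) = span{u} = span{(1, -1, 0)} (it is exactly 1-dimensional because rank(I - K) = 2). Kernel of the adjoint: K is real, so (I - K)^* = I - K^T = I - v u^T, and (I - v u^T) v = v - v (u·v) = 0; hence ker((I - K)^*) = span{v} = span{(1, 0, -2)}. Therefore (I - K) x = y is solvable iff <y, v> = 0, i.e. iff y_1 - 2y_3 = 0. When this holds, K y = u (v·y) = 0, so (I - K) y = y and x = y is a particular solution; the full solution set is the line x = y + c·u = y + c·(1, -1, 0), c ∈ C.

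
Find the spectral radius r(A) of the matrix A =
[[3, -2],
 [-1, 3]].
r(A) = (6 + sqrt(8))/2 ≈ 4.4142

The eigenvalues of A are the roots of its characteristic polynomial. With M = A (coefficients from the trace and determinant):
  p(λ) = det(λ I - M) = λ^2 - 6λ + 7.
For λ^2 - 6λ + 7 the discriminant is 8. It is nonnegative but not a perfect square, so the roots are real and irrational: λ = (6 ± sqrt(8))/2 ≈ 4.4142, 1.5858.
Thus the eigenvalues (to 4 decimals) are 4.4142 (modulus 4.4142); 1.5858 (modulus 1.5858). The spectral radius is the largest modulus: r(A) = (6 + sqrt(8))/2 ≈ 4.4142. (Cross-check: r(A) ≤ ||A||_2 ≈ 4.5414; equality holds whenever A is normal, though it can also hold for some non-normal A.)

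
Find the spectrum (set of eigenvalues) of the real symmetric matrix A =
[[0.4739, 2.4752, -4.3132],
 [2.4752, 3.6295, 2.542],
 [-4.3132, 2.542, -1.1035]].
sigma(A) ≈ {-6, 4, 5}

A is real symmetric, so its spectrum consists of real eigenvalues. Expanding the characteristic polynomial of the displayed matrix gives
  det(λ I - A) = p(λ) = λ^3 + (-3)λ^2 + (-34)λ + (119.9986).
Solving p(λ) = 0 yields eigenvalues ≈ -6, 4, 5. (A is shown rounded to 4 decimals, so these recover the underlying integer eigenvalues to within that precision.)
Verification: the trace of A = 3 equals the sum of eigenvalues 3, and det(A) ≈ -119.9986 matches the eigenvalue product -120.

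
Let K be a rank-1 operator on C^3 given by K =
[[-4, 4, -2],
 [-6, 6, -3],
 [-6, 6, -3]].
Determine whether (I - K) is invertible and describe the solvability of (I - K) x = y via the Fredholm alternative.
(I - K) is invertible (det(I - K) = 2 ≠ 0), so for every y in C^3 the equation (I - K) x = y has a unique solution.

K has rank 1, so it is an outer product K = u v^T: every row of K is a multiple of one row vector. Reading off the entries, u = (2, 3, 3) and v = (-2, 2, -1) (row i of K equals u_i·v^T). A rank-one matrix u v^T satisfies K u = u (v·u) and kills the (2)-dimensional subspace v^⊥, so its characteristic polynomial is lambda^2 (lambda - v·u) with v·u = tr K = -1. Hence the eigenvalues of I - K are 1 (multiplicity 2) and 1 - (-1) = 2, so det(I - K) = 2. (Direct check: I - K =
[[5, -4, 2],
 [6, -5, 3],
 [6, -6, 4]]
has determinant 2.) The finite-dimensional Fredholm alternative says: either (I - K) is invertible, or ker(I - K) ≠ {0} and then range(I - K) = ker((I - K)^*)^⊥, with dim ker(I - K) = dim ker((I - K)^*). Since det(I - K) ≠ 0, 1 is not an eigenvalue of K and ker(I - K) = {0}, so we are in the first case: for every y there is a unique x = (I - K)^(-1) y. Explicitly, by the Sherman–Morrison formula, (I - u v^T)^(-1) = I + u v^T/(1 - v·u), i.e. (I - K)^(-1) = I + K/(2).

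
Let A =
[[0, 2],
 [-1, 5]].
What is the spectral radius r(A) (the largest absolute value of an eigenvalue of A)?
r(A) = (5 + sqrt(17))/2 ≈ 4.5616

The eigenvalues of A are the roots of its characteristic polynomial. With M = A (coefficients from the trace and determinant):
  p(λ) = det(λ I - M) = λ^2 - 5λ + 2.
For λ^2 - 5λ + 2 the discriminant is 17. It is nonnegative but not a perfect square, so the roots are real and irrational: λ = (5 ± sqrt(17))/2 ≈ 4.5616, 0.4384.
Thus the eigenvalues (to 4 decimals) are 4.5616 (modulus 4.5616); 0.4384 (modulus 0.4384). The spectral radius is the largest modulus: r(A) = (5 + sqrt(17))/2 ≈ 4.5616. (Cross-check: r(A) ≤ ||A||_2 ≈ 5.465; equality holds whenever A is normal, though it can also hold for some non-normal A.)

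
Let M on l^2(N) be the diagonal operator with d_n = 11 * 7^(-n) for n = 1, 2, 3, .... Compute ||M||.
||M|| = 11/7 (attained at n = 1)

For M diagonal, ||M|| = sup_n |d_n|. The sequence d_n = 11 * 7^(-n) is positive and strictly decreasing (ratio 7^(-1) < 1), so the supremum is d_1 = 11/7. Hence ||M|| = 11/7.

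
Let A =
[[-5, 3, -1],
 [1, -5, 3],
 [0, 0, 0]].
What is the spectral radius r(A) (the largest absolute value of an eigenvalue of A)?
r(A) = (10 + sqrt(12))/2 ≈ 6.7321

The eigenvalues of A are the roots of its characteristic polynomial. With M = A (coefficients from the trace, the sum of principal 2x2 minors, and det A):
  p(λ) = det(λ I - M) = λ^3 + 10λ^2 + 22λ.
The constant term is 0, so λ = 0 is a root. Dividing out λ leaves p(λ) = λ(λ^2 + 10λ + 22). For λ^2 + 10λ + 22 the discriminant is 12. It is nonnegative but not a perfect square, so the roots are real and irrational: λ = (-10 ± sqrt(12))/2 ≈ -3.2679, -6.7321.
Thus the eigenvalues (to 4 decimals) are -3.2679 (modulus 3.2679); -6.7321 (modulus 6.7321); 0 (modulus 0). The spectral radius is the largest modulus: r(A) = (10 + sqrt(12))/2 ≈ 6.7321. (Cross-check: r(A) ≤ ||A||_2 ≈ 7.6158; equality holds whenever A is normal, though it can also hold for some non-normal A.)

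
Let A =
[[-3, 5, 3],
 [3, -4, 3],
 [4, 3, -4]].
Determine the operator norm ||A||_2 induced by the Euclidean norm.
||A||_2 ≈ 7.6823 (= sqrt(largest eigenvalue of A^T A))

||A||_2 = sigma_max(A) = sqrt(lambda_max(A^T A)). Form the symmetric matrix M = A^T A =
[[34, -15, -16],
 [-15, 50, -9],
 [-16, -9, 34]].
Its characteristic polynomial (trace, sum of principal 2x2 minors, determinant of M give the coefficients) is
  p(λ) = det(λ I - M) = λ^3 - 118λ^2 + 3994λ - 30276.
No integer candidate from the rational root theorem (±divisors of 30276) is a root, so the roots are irrational. The cubic discriminant is Δ = 378556704 > 0, so there are three distinct real roots. p(10) = -1136 and p(11) = 711 have opposite signs, so a root lies in (10, 11); Newton's method refines it to λ ≈ 10.6039. p(48) = 156 and p(49) = -239 have opposite signs, so a root lies in (48, 49); Newton's method refines it to λ ≈ 48.3786. p(59) = -9 and p(60) = 564 have opposite signs, so a root lies in (59, 60); Newton's method refines it to λ ≈ 59.0175. Check (Vieta): the three roots sum to 118, matching tr M = 118.
So the eigenvalues of A^T A are ≈ 10.6039, 48.3786, 59.0175 (all ≥ 0, as they must be for A^T A). The largest is λ_max ≈ 59.0175, hence ||A||_2 = sqrt(λ_max) ≈ 7.6823.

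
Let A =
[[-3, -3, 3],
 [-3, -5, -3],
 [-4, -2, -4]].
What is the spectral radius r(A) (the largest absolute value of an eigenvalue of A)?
r(A) ≈ 7.704

The eigenvalues of A are the roots of its characteristic polynomial. With M = A (coefficients from the trace, the sum of principal 2x2 minors, and det A):
  p(λ) = det(λ I - M) = λ^3 + 12λ^2 + 44λ + 84.
No integer candidate from the rational root theorem (±divisors of 84) is a root, so the roots are irrational. The cubic discriminant is Δ = -34736 < 0, so there is one real root and a complex-conjugate pair. p(-8) = -12 and p(-7) = 21 have opposite signs, so a root lies in (-8, -7); Newton's method refines it to λ ≈ -7.704. Dividing out (λ - (-7.704)) leaves approximately λ^2 + 4.296λ + 10.9035. For λ^2 + 4.296λ + 10.9035 the discriminant is -25.158. It is negative, so the remaining roots are the complex-conjugate pair λ ≈ -2.148 ± 2.5079i. Their product equals the constant term, so |λ|^2 ≈ 10.9035 and |λ| ≈ 3.302.
Thus the eigenvalues (to 4 decimals) are -7.704 (modulus 7.704); -2.148 ± 2.5079i (modulus 3.302). The spectral radius is the largest modulus: r(A) ≈ 7.704. (Cross-check: r(A) ≤ ||A||_2 ≈ 8.8433; equality holds whenever A is normal, though it can also hold for some non-normal A.)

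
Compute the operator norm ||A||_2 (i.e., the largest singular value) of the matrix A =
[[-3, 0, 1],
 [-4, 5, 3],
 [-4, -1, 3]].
||A||_2 ≈ 8.2787 (= sqrt(largest eigenvalue of A^T A))

||A||_2 = sigma_max(A) = sqrt(lambda_max(A^T A)). Form the symmetric matrix M = A^T A =
[[41, -16, -27],
 [-16, 26, 12],
 [-27, 12, 19]].
Its characteristic polynomial (trace, sum of principal 2x2 minors, determinant of M give the coefficients) is
  p(λ) = det(λ I - M) = λ^3 - 86λ^2 + 1210λ - 900.
No integer candidate from the rational root theorem (±divisors of 900) is a root, so the roots are irrational. The cubic discriminant is Δ = 3116340000 > 0, so there are three distinct real roots. p(0) = -900 and p(1) = 225 have opposite signs, so a root lies in (0, 1); Newton's method refines it to λ ≈ 0.7875. p(16) = 540 and p(17) = -271 have opposite signs, so a root lies in (16, 17); Newton's method refines it to λ ≈ 16.6757. p(68) = -1852 and p(69) = 1653 have opposite signs, so a root lies in (68, 69); Newton's method refines it to λ ≈ 68.5369. Check (Vieta): the three roots sum to 86, matching tr M = 86.
So the eigenvalues of A^T A are ≈ 0.7875, 16.6757, 68.5369 (all ≥ 0, as they must be for A^T A). The largest is λ_max ≈ 68.5369, hence ||A||_2 = sqrt(λ_max) ≈ 8.2787.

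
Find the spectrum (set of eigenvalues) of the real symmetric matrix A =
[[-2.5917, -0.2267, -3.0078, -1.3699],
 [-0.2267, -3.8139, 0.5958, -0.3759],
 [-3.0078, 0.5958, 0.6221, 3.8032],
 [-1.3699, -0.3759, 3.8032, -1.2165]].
sigma(A) ≈ {-5, -4, -3, 5}

A is real symmetric, so its spectrum consists of real eigenvalues. Expanding the characteristic polynomial of the displayed matrix gives
  det(λ I - A) = p(λ) = λ^4 + (7)λ^3 + (-13)λ^2 + (-175.0017)λ + (-300.0022).
Solving p(λ) = 0 yields eigenvalues ≈ -5, -4, -3, 5. (A is shown rounded to 4 decimals, so these recover the underlying integer eigenvalues to within that precision.)
Verification: the trace of A = -7 equals the sum of eigenvalues -7, and det(A) ≈ -300.0022 matches the eigenvalue product -300.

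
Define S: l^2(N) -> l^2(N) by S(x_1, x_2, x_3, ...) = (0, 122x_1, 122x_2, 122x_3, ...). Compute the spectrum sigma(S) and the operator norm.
sigma(S) = closed disk {z in C : |z| ≤ 122}; ||S|| = 122

Note S = 122·U where U is the unit right shift (U x)_k = x_{k-1} (with x_0 := 0); so ||S|| = 122||U|| and sigma(S) = 122·sigma(U). ||S x||^2 = sum_{k≥1} |122x_k|^2 = 14884||x||^2, so ||S|| = 122 and sigma(S) ⊂ {|z| ≤ 122}. For any |lambda| < 122, the equation (S - lambda I) x = 0 forces x_1 = 0, then 122x_k = lambda x_{k+1} ⇒ x = 0, so S has no eigenvalues. But (S - lambda I) is not surjective for |lambda| < 122: solving (S - lambda I) x = e_1 would require x_n proportional to (lambda/122)^(-n), which is not in l^2. So every |lambda| < 122 lies in the residual spectrum. The boundary |lambda| = 122 is in the approximate point spectrum (the spectrum is closed). Hence sigma(S) is the closed disk of radius 122.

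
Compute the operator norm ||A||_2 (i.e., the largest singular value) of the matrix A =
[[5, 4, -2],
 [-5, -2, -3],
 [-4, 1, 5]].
||A||_2 ≈ 9.0282 (= sqrt(largest eigenvalue of A^T A))

||A||_2 = sigma_max(A) = sqrt(lambda_max(A^T A)). Form the symmetric matrix M = A^T A =
[[66, 26, -15],
 [26, 21, 3],
 [-15, 3, 38]].
Its characteristic polynomial (trace, sum of principal 2x2 minors, determinant of M give the coefficients) is
  p(λ) = det(λ I - M) = λ^3 - 125λ^2 + 3782λ - 19321.
No integer candidate from the rational root theorem (±divisors of 19321) is a root, so the roots are irrational. The cubic discriminant is Δ = 10496460321 > 0, so there are three distinct real roots. p(6) = -913 and p(7) = 1371 have opposite signs, so a root lies in (6, 7); Newton's method refines it to λ ≈ 6.3887. p(37) = 141 and p(38) = -1233 have opposite signs, so a root lies in (37, 38); Newton's method refines it to λ ≈ 37.1035. p(81) = -1663 and p(82) = 1671 have opposite signs, so a root lies in (81, 82); Newton's method refines it to λ ≈ 81.5078. Check (Vieta): the three roots sum to 125, matching tr M = 125.
So the eigenvalues of A^T A are ≈ 6.3887, 37.1035, 81.5078 (all ≥ 0, as they must be for A^T A). The largest is λ_max ≈ 81.5078, hence ||A||_2 = sqrt(λ_max) ≈ 9.0282.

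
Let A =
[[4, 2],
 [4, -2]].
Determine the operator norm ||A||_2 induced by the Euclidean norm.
||A||_2 = sqrt(32) ≈ 5.6569 (= sqrt(largest eigenvalue of A^T A))

||A||_2 = sigma_max(A) = sqrt(lambda_max(A^T A)). Form the symmetric matrix M = A^T A =
[[32, 0],
 [0, 8]].
Its characteristic polynomial (trace, determinant of M give the coefficients) is
  p(λ) = det(λ I - M) = λ^2 - 40λ + 256.
For λ^2 - 40λ + 256 the discriminant is 576. It is a perfect square (24^2), so the roots are rational: λ = (40 ± 24)/2 = 32, 8.
So the eigenvalues of A^T A are ≈ 8, 32 (all ≥ 0, as they must be for A^T A). The largest is λ_max = 32, hence ||A||_2 = sqrt(λ_max) = sqrt(32) ≈ 5.6569.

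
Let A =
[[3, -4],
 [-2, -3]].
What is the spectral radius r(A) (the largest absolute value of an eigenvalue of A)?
r(A) = sqrt(68)/2 ≈ 4.1231

The eigenvalues of A are the roots of its characteristic polynomial. With M = A (coefficients from the trace and determinant):
  p(λ) = det(λ I - M) = λ^2 - 17.
For λ^2 - 17 the discriminant is 68. It is nonnegative but not a perfect square, so the roots are real and irrational: λ = ± sqrt(68)/2 ≈ 4.1231, -4.1231.
Thus the eigenvalues (to 4 decimals) are 4.1231 (modulus 4.1231); -4.1231 (modulus 4.1231). The spectral radius is the largest modulus: r(A) = sqrt(68)/2 ≈ 4.1231. (Cross-check: r(A) ≤ ||A||_2 ≈ 5.2426; equality holds whenever A is normal, though it can also hold for some non-normal A.)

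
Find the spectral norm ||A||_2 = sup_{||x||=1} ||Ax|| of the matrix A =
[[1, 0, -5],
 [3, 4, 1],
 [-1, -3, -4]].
||A||_2 = sqrt((54 + sqrt(2892))/2) ≈ 7.3409 (= sqrt(largest eigenvalue of A^T A))

||A||_2 = sigma_max(A) = sqrt(lambda_max(A^T A)). Form the symmetric matrix M = A^T A =
[[11, 15, 2],
 [15, 25, 16],
 [2, 16, 42]].
Its characteristic polynomial (trace, sum of principal 2x2 minors, determinant of M give the coefficients) is
  p(λ) = det(λ I - M) = λ^3 - 78λ^2 + 1302λ - 144.
By the rational root theorem any rational root is an integer divisor of 144. Testing λ = 24: p(24) = 13824 - 44928 + 31248 - 144 = 0, so λ = 24 is a root. Dividing out (λ - 24) leaves p(λ) = (λ - 24)(λ^2 - 54λ + 6). For λ^2 - 54λ + 6 the discriminant is 2892. It is nonnegative but not a perfect square, so the roots are real and irrational: λ = (54 ± sqrt(2892))/2 ≈ 53.8887, 0.1113.
So the eigenvalues of A^T A are ≈ 0.1113, 24, 53.8887 (all ≥ 0, as they must be for A^T A). The largest is λ_max = (54 + sqrt(2892))/2 ≈ 53.8887, hence ||A||_2 = sqrt(λ_max) = sqrt((54 + sqrt(2892))/2) ≈ 7.3409.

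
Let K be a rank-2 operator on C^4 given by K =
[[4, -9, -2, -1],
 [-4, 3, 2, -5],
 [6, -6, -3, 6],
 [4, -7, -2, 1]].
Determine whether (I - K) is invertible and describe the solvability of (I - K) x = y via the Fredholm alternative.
(I - K) is invertible (det(I - K) = -40 ≠ 0), so for every y in C^4 the equation (I - K) x = y has a unique solution.

K has rank 2 and factors as K = U V^T = u1 v1^T + u2 v2^T with u1 = (-2, 2, -3, -2), v1 = (-2, 3, 1, -1), u2 = (3, 3, -3, 1), v2 = (0, -1, 0, -1) (multiplying out reproduces the displayed K). The nonzero eigenvalues of U V^T coincide with those of the 2 x 2 matrix G = V^T U = [[v1·u1, v1·u2], [v2·u1, v2·u2]] = [[9, -1], [0, -4]], and by the Sylvester determinant identity det(I_4 - U V^T) = det(I_2 - V^T U) = det([[-8, 1], [0, 5]]) = (-8)(5) - (1)(0) = -40. (Direct check: I - K =
[[-3, 9, 2, 1],
 [4, -2, -2, 5],
 [-6, 6, 4, -6],
 [-4, 7, 2, 0]]
has determinant -40.) The finite-dimensional Fredholm alternative says: either (I - K) is invertible, or ker(I - K) ≠ {0} and then range(I - K) = ker((I - K)^*)^⊥, with dim ker(I - K) = dim ker((I - K)^*). Since det(I - K) ≠ 0, 1 is not an eigenvalue of K and ker(I - K) = {0}, so we are in the first case: for every y there is a unique x = (I - K)^(-1) y. (Explicitly, by the Woodbury identity, (I - U V^T)^(-1) = I + U (I_2 - G)^(-1) V^T.)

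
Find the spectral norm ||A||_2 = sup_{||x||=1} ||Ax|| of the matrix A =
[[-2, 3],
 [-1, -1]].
||A||_2 = sqrt((15 + sqrt(125))/2) ≈ 3.618 (= sqrt(largest eigenvalue of A^T A))

||A||_2 = sigma_max(A) = sqrt(lambda_max(A^T A)). Form the symmetric matrix M = A^T A =
[[5, -5],
 [-5, 10]].
Its characteristic polynomial (trace, determinant of M give the coefficients) is
  p(λ) = det(λ I - M) = λ^2 - 15λ + 25.
For λ^2 - 15λ + 25 the discriminant is 125. It is nonnegative but not a perfect square, so the roots are real and irrational: λ = (15 ± sqrt(125))/2 ≈ 13.0902, 1.9098.
So the eigenvalues of A^T A are ≈ 1.9098, 13.0902 (all ≥ 0, as they must be for A^T A). The largest is λ_max = (15 + sqrt(125))/2 ≈ 13.0902, hence ||A||_2 = sqrt(λ_max) = sqrt((15 + sqrt(125))/2) ≈ 3.618.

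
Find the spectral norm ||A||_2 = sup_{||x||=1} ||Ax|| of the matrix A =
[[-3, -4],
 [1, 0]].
||A||_2 = sqrt((26 + sqrt(612))/2) ≈ 5.0368 (= sqrt(largest eigenvalue of A^T A))

||A||_2 = sigma_max(A) = sqrt(lambda_max(A^T A)). Form the symmetric matrix M = A^T A =
[[10, 12],
 [12, 16]].
Its characteristic polynomial (trace, determinant of M give the coefficients) is
  p(λ) = det(λ I - M) = λ^2 - 26λ + 16.
For λ^2 - 26λ + 16 the discriminant is 612. It is nonnegative but not a perfect square, so the roots are real and irrational: λ = (26 ± sqrt(612))/2 ≈ 25.3693, 0.6307.
So the eigenvalues of A^T A are ≈ 0.6307, 25.3693 (all ≥ 0, as they must be for A^T A). The largest is λ_max = (26 + sqrt(612))/2 ≈ 25.3693, hence ||A||_2 = sqrt(λ_max) = sqrt((26 + sqrt(612))/2) ≈ 5.0368.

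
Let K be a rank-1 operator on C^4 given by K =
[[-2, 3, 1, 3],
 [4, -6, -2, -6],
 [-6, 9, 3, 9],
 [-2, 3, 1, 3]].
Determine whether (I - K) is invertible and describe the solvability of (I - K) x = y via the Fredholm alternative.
(I - K) is invertible (det(I - K) = 3 ≠ 0), so for every y in C^4 the equation (I - K) x = y has a unique solution.

K has rank 1, so it is an outer product K = u v^T: every row of K is a multiple of one row vector. Reading off the entries, u = (1, -2, 3, 1) and v = (-2, 3, 1, 3) (row i of K equals u_i·v^T). A rank-one matrix u v^T satisfies K u = u (v·u) and kills the (3)-dimensional subspace v^⊥, so its characteristic polynomial is lambda^3 (lambda - v·u) with v·u = tr K = -2. Hence the eigenvalues of I - K are 1 (multiplicity 3) and 1 - (-2) = 3, so det(I - K) = 3. (Direct check: I - K =
[[3, -3, -1, -3],
 [-4, 7, 2, 6],
 [6, -9, -2, -9],
 [2, -3, -1, -2]]
has determinant 3.) The finite-dimensional Fredholm alternative says: either (I - K) is invertible, or ker(I - K) ≠ {0} and then range(I - K) = ker((I - K)^*)^⊥, with dim ker(I - K) = dim ker((I - K)^*). Since det(I - K) ≠ 0, 1 is not an eigenvalue of K and ker(I - K) = {0}, so we are in the first case: for every y there is a unique x = (I - K)^(-1) y. Explicitly, by the Sherman–Morrison formula, (I - u v^T)^(-1) = I + u v^T/(1 - v·u), i.e. (I - K)^(-1) = I + K/(3).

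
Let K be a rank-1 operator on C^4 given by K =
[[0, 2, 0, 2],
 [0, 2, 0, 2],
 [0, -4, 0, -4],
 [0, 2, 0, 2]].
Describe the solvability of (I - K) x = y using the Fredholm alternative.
(I - K) is invertible (det(I - K) = -3 ≠ 0), so for every y in C^4 the equation (I - K) x = y has a unique solution.

K has rank 1, so it is an outer product K = u v^T: every row of K is a multiple of one row vector. Reading off the entries, u = (1, 1, -2, 1) and v = (0, 2, 0, 2) (row i of K equals u_i·v^T). A rank-one matrix u v^T satisfies K u = u (v·u) and kills the (3)-dimensional subspace v^⊥, so its characteristic polynomial is lambda^3 (lambda - v·u) with v·u = tr K = 4. Hence the eigenvalues of I - K are 1 (multiplicity 3) and 1 - (4) = -3, so det(I - K) = -3. (Direct check: I - K =
[[1, -2, 0, -2],
 [0, -1, 0, -2],
 [0, 4, 1, 4],
 [0, -2, 0, -1]]
has determinant -3.) The finite-dimensional Fredholm alternative says: either (I - K) is invertible, or ker(I - K) ≠ {0} and then range(I - K) = ker((I - K)^*)^⊥, with dim ker(I - K) = dim ker((I - K)^*). Since det(I - K) ≠ 0, 1 is not an eigenvalue of K and ker(I - K) = {0}, so we are in the first case: for every y there is a unique x = (I - K)^(-1) y. Explicitly, by the Sherman–Morrison formula, (I - u v^T)^(-1) = I + u v^T/(1 - v·u), i.e. (I - K)^(-1) = I + K/(-3).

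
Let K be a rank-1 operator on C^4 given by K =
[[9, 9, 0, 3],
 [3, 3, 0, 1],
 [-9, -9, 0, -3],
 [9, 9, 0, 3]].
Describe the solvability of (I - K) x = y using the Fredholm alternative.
(I - K) is invertible (det(I - K) = -14 ≠ 0), so for every y in C^4 the equation (I - K) x = y has a unique solution.

K has rank 1, so it is an outer product K = u v^T: every row of K is a multiple of one row vector. Reading off the entries, u = (3, 1, -3, 3) and v = (3, 3, 0, 1) (row i of K equals u_i·v^T). A rank-one matrix u v^T satisfies K u = u (v·u) and kills the (3)-dimensional subspace v^⊥, so its characteristic polynomial is lambda^3 (lambda - v·u) with v·u = tr K = 15. Hence the eigenvalues of I - K are 1 (multiplicity 3) and 1 - (15) = -14, so det(I - K) = -14. (Direct check: I - K =
[[-8, -9, 0, -3],
 [-3, -2, 0, -1],
 [9, 9, 1, 3],
 [-9, -9, 0, -2]]
has determinant -14.) The finite-dimensional Fredholm alternative says: either (I - K) is invertible, or ker(I - K) ≠ {0} and then range(I - K) = ker((I - K)^*)^⊥, with dim ker(I - K) = dim ker((I - K)^*). Since det(I - K) ≠ 0, 1 is not an eigenvalue of K and ker(I - K) = {0}, so we are in the first case: for every y there is a unique x = (I - K)^(-1) y. Explicitly, by the Sherman–Morrison formula, (I - u v^T)^(-1) = I + u v^T/(1 - v·u), i.e. (I - K)^(-1) = I + K/(-14).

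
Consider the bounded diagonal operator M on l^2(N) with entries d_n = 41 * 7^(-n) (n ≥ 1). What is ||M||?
||M|| = 41/7 (attained at n = 1)

For M diagonal, ||M|| = sup_n |d_n|. The sequence d_n = 41 * 7^(-n) is positive and strictly decreasing (ratio 7^(-1) < 1), so the supremum is d_1 = 41/7. Hence ||M|| = 41/7.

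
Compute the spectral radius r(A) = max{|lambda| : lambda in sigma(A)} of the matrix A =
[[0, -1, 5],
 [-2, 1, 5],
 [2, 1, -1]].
r(A) = (2 + sqrt(60))/2 ≈ 4.873

The eigenvalues of A are the roots of its characteristic polynomial. With M = A (coefficients from the trace, the sum of principal 2x2 minors, and det A):
  p(λ) = det(λ I - M) = λ^3 - 18λ + 28.
By the rational root theorem any rational root is an integer divisor of 28. Testing λ = 2: p(2) = 8 + 0 - 36 + 28 = 0, so λ = 2 is a root. Dividing out (λ - 2) leaves p(λ) = (λ - 2)(λ^2 + 2λ - 14). For λ^2 + 2λ - 14 the discriminant is 60. It is nonnegative but not a perfect square, so the roots are real and irrational: λ = (-2 ± sqrt(60))/2 ≈ 2.873, -4.873.
Thus the eigenvalues (to 4 decimals) are 2.873 (modulus 2.873); -4.873 (modulus 4.873); 2 (modulus 2). The spectral radius is the largest modulus: r(A) = (2 + sqrt(60))/2 ≈ 4.873. (Cross-check: r(A) ≤ ||A||_2 ≈ 7.358; equality holds whenever A is normal, though it can also hold for some non-normal A.)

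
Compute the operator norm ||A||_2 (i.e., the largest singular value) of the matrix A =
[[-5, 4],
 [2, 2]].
||A||_2 = sqrt((49 + sqrt(1105))/2) ≈ 6.4125 (= sqrt(largest eigenvalue of A^T A))

||A||_2 = sigma_max(A) = sqrt(lambda_max(A^T A)). Form the symmetric matrix M = A^T A =
[[29, -16],
 [-16, 20]].
Its characteristic polynomial (trace, determinant of M give the coefficients) is
  p(λ) = det(λ I - M) = λ^2 - 49λ + 324.
For λ^2 - 49λ + 324 the discriminant is 1105. It is nonnegative but not a perfect square, so the roots are real and irrational: λ = (49 ± sqrt(1105))/2 ≈ 41.1208, 7.8792.
So the eigenvalues of A^T A are ≈ 7.8792, 41.1208 (all ≥ 0, as they must be for A^T A). The largest is λ_max = (49 + sqrt(1105))/2 ≈ 41.1208, hence ||A||_2 = sqrt(λ_max) = sqrt((49 + sqrt(1105))/2) ≈ 6.4125.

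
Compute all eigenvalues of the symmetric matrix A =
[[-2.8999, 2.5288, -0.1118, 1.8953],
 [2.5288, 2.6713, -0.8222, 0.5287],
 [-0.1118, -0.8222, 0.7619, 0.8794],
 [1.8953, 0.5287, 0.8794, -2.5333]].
sigma(A) ≈ {-5, -2, 1, 4}

A is real symmetric, so its spectrum consists of real eigenvalues. Expanding the characteristic polynomial of the displayed matrix gives
  det(λ I - A) = p(λ) = λ^4 + (2)λ^3 + (-21)λ^2 + (-22)λ + (40.002).
Solving p(λ) = 0 yields eigenvalues ≈ -5, -2, 1, 4. (A is shown rounded to 4 decimals, so these recover the underlying integer eigenvalues to within that precision.)
Verification: the trace of A = -2 equals the sum of eigenvalues -2, and det(A) ≈ 40.0020 matches the eigenvalue product 40.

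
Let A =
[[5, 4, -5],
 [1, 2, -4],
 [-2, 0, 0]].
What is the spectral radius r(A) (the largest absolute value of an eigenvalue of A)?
r(A) ≈ 7.7195

The eigenvalues of A are the roots of its characteristic polynomial. With M = A (coefficients from the trace, the sum of principal 2x2 minors, and det A):
  p(λ) = det(λ I - M) = λ^3 - 7λ^2 - 4λ - 12.
No integer candidate from the rational root theorem (±divisors of 12) is a root, so the roots are irrational. The cubic discriminant is Δ = -25360 < 0, so there is one real root and a complex-conjugate pair. p(7) = -40 and p(8) = 20 have opposite signs, so a root lies in (7, 8); Newton's method refines it to λ ≈ 7.7195. Dividing out (λ - (7.7195)) leaves approximately λ^2 + 0.7195λ + 1.5545. For λ^2 + 0.7195λ + 1.5545 the discriminant is -5.7003. It is negative, so the remaining roots are the complex-conjugate pair λ ≈ -0.3598 ± 1.1938i. Their product equals the constant term, so |λ|^2 ≈ 1.5545 and |λ| ≈ 1.2468.
Thus the eigenvalues (to 4 decimals) are 7.7195 (modulus 7.7195); -0.3598 ± 1.1938i (modulus 1.2468). The spectral radius is the largest modulus: r(A) ≈ 7.7195. (Cross-check: r(A) ≤ ||A||_2 ≈ 9.1993; equality holds whenever A is normal, though it can also hold for some non-normal A.)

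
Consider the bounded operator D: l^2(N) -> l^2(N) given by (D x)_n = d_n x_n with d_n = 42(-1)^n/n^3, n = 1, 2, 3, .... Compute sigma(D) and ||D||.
sigma(D) = {42(-1)^n/n^3 : n ≥ 1} ∪ {0}; ||D|| = 42

A bounded diagonal operator on l^2 with diagonal entries d_n has spectrum equal to the closure of {d_n : n ≥ 1}: every d_n is an eigenvalue (with eigenvector e_n), so {d_n} ⊂ sigma(D); the spectrum is closed, so its closure is too; and for lambda not in the closure, (D - lambda I) has bounded inverse (the diagonal entries 1/(d_n - lambda) are bounded). For our sequence d_n = 42(-1)^n/n^3, n = 1, 2, 3, ...:
  - {d_n} = {42(-1)^n/n^3 : n ≥ 1}; the only limit point is 0
  - closure = {42(-1)^n/n^3 : n ≥ 1} ∪ {0}
For the norm: a diagonal operator has ||D|| = sup_n |d_n|. Here |d_n| = 42/n^3 is decreasing, so sup_n |d_n| = |d_1| = 42. So ||D|| = 42.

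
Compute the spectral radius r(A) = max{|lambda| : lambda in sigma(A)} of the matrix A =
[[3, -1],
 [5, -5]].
r(A) = (2 + sqrt(44))/2 ≈ 4.3166

The eigenvalues of A are the roots of its characteristic polynomial. With M = A (coefficients from the trace and determinant):
  p(λ) = det(λ I - M) = λ^2 + 2λ - 10.
For λ^2 + 2λ - 10 the discriminant is 44. It is nonnegative but not a perfect square, so the roots are real and irrational: λ = (-2 ± sqrt(44))/2 ≈ 2.3166, -4.3166.
Thus the eigenvalues (to 4 decimals) are 2.3166 (modulus 2.3166); -4.3166 (modulus 4.3166). The spectral radius is the largest modulus: r(A) = (2 + sqrt(44))/2 ≈ 4.3166. (Cross-check: r(A) ≤ ||A||_2 ≈ 7.6344; equality holds whenever A is normal, though it can also hold for some non-normal A.)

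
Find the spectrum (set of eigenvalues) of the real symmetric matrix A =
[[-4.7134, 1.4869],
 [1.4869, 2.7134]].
sigma(A) ≈ {-5, 3}

A is real symmetric, so its spectrum consists of real eigenvalues. Expanding the characteristic polynomial of the displayed matrix gives
  det(λ I - A) = p(λ) = λ^2 + (2)λ + (-15).
Solving p(λ) = 0 yields eigenvalues ≈ -5, 3. (A is shown rounded to 4 decimals, so these recover the underlying integer eigenvalues to within that precision.)
Verification: the trace of A = -2 equals the sum of eigenvalues -2, and det(A) ≈ -15.0002 matches the eigenvalue product -15.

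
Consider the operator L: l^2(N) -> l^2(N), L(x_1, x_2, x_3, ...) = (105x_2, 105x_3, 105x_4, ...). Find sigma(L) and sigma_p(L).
sigma(L) = closed disk {z in C : |z| ≤ 105}; sigma_p(L) = open disk {z in C : |z| < 105}

Note L = 105·V where V is the unit left shift (V x)_k = x_{k+1}; so sigma(L) = 105·sigma(V) and ||L|| = 105||V||. ||L x||^2 = 11025sum_{k≥2} |x_k|^2 ≤ 11025||x||^2, with equality on {x : x_1 = 0}, so ||L|| = 105. For any lambda with |lambda| < 105, set r = lambda/105 (|r| < 1); the vector x = (1, r, r^2, ...) is in l^2 and satisfies L x = 105(r, r^2, ...) = lambda x, so lambda is an eigenvalue. On the boundary |lambda| = 105 the geometric series diverges, so no l^2 eigenvector exists, but these lambda lie in the approximate point spectrum. Hence sigma(L) is the closed disk of radius 105 and sigma_p(L) is the open disk.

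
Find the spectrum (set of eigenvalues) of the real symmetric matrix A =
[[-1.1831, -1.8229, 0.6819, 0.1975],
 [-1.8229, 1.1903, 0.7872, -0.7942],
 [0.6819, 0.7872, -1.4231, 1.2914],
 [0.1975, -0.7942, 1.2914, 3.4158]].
sigma(A) ≈ {-3, -1, 2, 4}

A is real symmetric, so its spectrum consists of real eigenvalues. Expanding the characteristic polynomial of the displayed matrix gives
  det(λ I - A) = p(λ) = λ^4 + (-2)λ^3 + (-13)λ^2 + (14)λ + (24).
Solving p(λ) = 0 yields eigenvalues ≈ -3, -1, 2, 4. (A is shown rounded to 4 decimals, so these recover the underlying integer eigenvalues to within that precision.)
Verification: the trace of A = 2 equals the sum of eigenvalues 2, and det(A) ≈ 24.0005 matches the eigenvalue product 24.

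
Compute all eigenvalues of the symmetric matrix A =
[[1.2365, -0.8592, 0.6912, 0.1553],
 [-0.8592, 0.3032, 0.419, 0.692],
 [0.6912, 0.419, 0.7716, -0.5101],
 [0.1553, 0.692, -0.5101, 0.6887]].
sigma(A) ≈ {-1, 1, 2} (1 with multiplicity 2)

A is real symmetric, so its spectrum consists of real eigenvalues. Expanding the characteristic polynomial of the displayed matrix gives
  det(λ I - A) = p(λ) = λ^4 + (-3)λ^3 + (1)λ^2 + (3)λ + (-2).
Solving p(λ) = 0 yields eigenvalues ≈ -1, 1, 1, 2. (A is shown rounded to 4 decimals, so these recover the underlying integer eigenvalues to within that precision.)
Verification: the trace of A = 3 equals the sum of eigenvalues 3, and det(A) ≈ -2.0001 matches the eigenvalue product -2.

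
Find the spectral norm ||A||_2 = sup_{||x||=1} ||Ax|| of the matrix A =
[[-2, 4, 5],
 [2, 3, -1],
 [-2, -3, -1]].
||A||_2 ≈ 7.1495 (= sqrt(largest eigenvalue of A^T A))

||A||_2 = sigma_max(A) = sqrt(lambda_max(A^T A)). Form the symmetric matrix M = A^T A =
[[12, 4, -10],
 [4, 34, 20],
 [-10, 20, 27]].
Its characteristic polynomial (trace, sum of principal 2x2 minors, determinant of M give the coefficients) is
  p(λ) = det(λ I - M) = λ^3 - 73λ^2 + 1134λ - 784.
No integer candidate from the rational root theorem (±divisors of 784) is a root, so the roots are irrational. The cubic discriminant is Δ = 951429668 > 0, so there are three distinct real roots. p(0) = -784 and p(1) = 278 have opposite signs, so a root lies in (0, 1); Newton's method refines it to λ ≈ 0.7248. p(21) = 98 and p(22) = -520 have opposite signs, so a root lies in (21, 22); Newton's method refines it to λ ≈ 21.1605. p(51) = -172 and p(52) = 1400 have opposite signs, so a root lies in (51, 52); Newton's method refines it to λ ≈ 51.1147. Check (Vieta): the three roots sum to 73, matching tr M = 73.
So the eigenvalues of A^T A are ≈ 0.7248, 21.1605, 51.1147 (all ≥ 0, as they must be for A^T A). The largest is λ_max ≈ 51.1147, hence ||A||_2 = sqrt(λ_max) ≈ 7.1495.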